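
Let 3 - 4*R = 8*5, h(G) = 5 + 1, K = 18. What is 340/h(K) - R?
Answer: 791/12 ≈ 65.917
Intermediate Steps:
h(G) = 6
R = -37/4 (R = 3/4 - 2*5 = 3/4 - 1/4*40 = 3/4 - 10 = -37/4 ≈ -9.2500)
340/h(K) - R = 340/6 - 1*(-37/4) = 340*(1/6) + 37/4 = 170/3 + 37/4 = 791/12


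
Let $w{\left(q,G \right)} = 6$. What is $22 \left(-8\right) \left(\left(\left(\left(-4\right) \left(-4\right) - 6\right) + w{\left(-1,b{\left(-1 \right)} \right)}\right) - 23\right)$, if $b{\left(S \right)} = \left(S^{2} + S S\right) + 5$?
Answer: $1232$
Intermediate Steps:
$b{\left(S \right)} = 5 + 2 S^{2}$ ($b{\left(S \right)} = \left(S^{2} + S^{2}\right) + 5 = 2 S^{2} + 5 = 5 + 2 S^{2}$)
$22 \left(-8\right) \left(\left(\left(\left(-4\right) \left(-4\right) - 6\right) + w{\left(-1,b{\left(-1 \right)} \right)}\right) - 23\right) = 22 \left(-8\right) \left(\left(\left(\left(-4\right) \left(-4\right) - 6\right) + 6\right) - 23\right) = - 176 \left(\left(\left(16 - 6\right) + 6\right) - 23\right) = - 176 \left(\left(10 + 6\right) - 23\right) = - 176 \left(16 - 23\right) = \left(-176\right) \left(-7\right) = 1232$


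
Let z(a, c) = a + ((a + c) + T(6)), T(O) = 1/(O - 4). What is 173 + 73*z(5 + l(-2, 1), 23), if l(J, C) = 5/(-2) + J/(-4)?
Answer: 4653/2 ≈ 2326.5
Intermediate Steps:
l(J, C) = -5/2 - J/4 (l(J, C) = 5*(-1/2) + J*(-1/4) = -5/2 - J/4)
T(O) = 1/(-4 + O)
z(a, c) = 1/2 + c + 2*a (z(a, c) = a + ((a + c) + 1/(-4 + 6)) = a + ((a + c) + 1/2) = a + (1/2 + a + c) = 1/2 + c + 2*a)
173 + 73*z(5 + l(-2, 1), 23) = 173 + 73*(1/2 + 23 + 2*(5 + (-5/2 - 1/4*(-2)))) = 173 + 73*(1/2 + 23 + 2*(5 + (-5/2 + 1/2))) = 173 + 73*(1/2 + 23 + 2*(5 - 2)) = 173 + 73*(1/2 + 23 + 2*3) = 173 + 73*(1/2 + 23 + 6) = 173 + 73*(59/2) = 173 + 4307/2 = 4653/2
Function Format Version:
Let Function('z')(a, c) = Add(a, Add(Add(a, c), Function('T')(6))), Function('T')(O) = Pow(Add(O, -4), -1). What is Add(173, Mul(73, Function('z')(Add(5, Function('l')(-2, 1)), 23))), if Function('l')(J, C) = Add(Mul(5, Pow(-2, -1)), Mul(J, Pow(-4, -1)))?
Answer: Rational(4653, 2) ≈ 2326.5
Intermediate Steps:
Function('l')(J, C) = Add(Rational(-5, 2), Mul(Rational(-1, 4), J)) (Function('l')(J, C) = Add(Mul(5, Rational(-1, 2)), Mul(J, Rational(-1, 4))) = Add(Rational(-5, 2), Mul(Rational(-1, 4), J)))
Function('T')(O) = Pow(Add(-4, O), -1)
Function('z')(a, c) = Add(Rational(1, 2), c, Mul(2, a)) (Function('z')(a, c) = Add(a, Add(Add(a, c), Pow(Add(-4, 6), -1))) = Add(a, Add(Add(a, c), Pow(2, -1))) = Add(a, Add(Add(a, c), Rational(1, 2))) = Add(a, Add(Rational(1, 2), a, c)) = Add(Rational(1, 2), c, Mul(2, a)))
Add(173, Mul(73, Function('z')(Add(5, Function('l')(-2, 1)), 23))) = Add(173, Mul(73, Add(Rational(1, 2), 23, Mul(2, Add(5, Add(Rational(-5, 2), Mul(Rational(-1, 4), -2))))))) = Add(173, Mul(73, Add(Rational(1, 2), 23, Mul(2, Add(5, Add(Rational(-5, 2), Rational(1, 2))))))) = Add(173, Mul(73, Add(Rational(1, 2), 23, Mul(2, Add(5, -2))))) = Add(173, Mul(73, Add(Rational(1, 2), 23, Mul(2, 3)))) = Add(173, Mul(73, Add(Rational(1, 2), 23, 6))) = Add(173, Mul(73, Rational(59, 2))) = Add(173, Rational(4307, 2)) = Rational(4653, 2)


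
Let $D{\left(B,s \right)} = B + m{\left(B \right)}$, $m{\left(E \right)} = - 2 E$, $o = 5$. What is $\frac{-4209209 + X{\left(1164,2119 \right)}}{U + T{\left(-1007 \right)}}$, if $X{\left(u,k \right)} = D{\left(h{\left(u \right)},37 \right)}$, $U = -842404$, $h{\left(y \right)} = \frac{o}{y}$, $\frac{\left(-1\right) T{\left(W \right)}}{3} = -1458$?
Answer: $\frac{4899519281}{975466920} \approx 5.0227$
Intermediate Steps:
$T{\left(W \right)} = 4374$ ($T{\left(W \right)} = \left(-3\right) \left(-1458\right) = 4374$)
$h{\left(y \right)} = \frac{5}{y}$
$D{\left(B,s \right)} = - B$ ($D{\left(B,s \right)} = B - 2 B = - B$)
$X{\left(u,k \right)} = - \frac{5}{u}$
$\frac{-4209209 + X{\left(1164,2119 \right)}}{U + T{\left(-1007 \right)}} = \frac{-4209209 - \frac{5}{1164}}{-842404 + 4374} = \frac{-4209209 - \frac{5}{1164}}{-838030} = \left(-4209209 - \frac{5}{1164}\right) \left(- \frac{1}{838030}\right) = \left(- \frac{4899519281}{1164}\right) \left(- \frac{1}{838030}\right) = \frac{4899519281}{975466920}$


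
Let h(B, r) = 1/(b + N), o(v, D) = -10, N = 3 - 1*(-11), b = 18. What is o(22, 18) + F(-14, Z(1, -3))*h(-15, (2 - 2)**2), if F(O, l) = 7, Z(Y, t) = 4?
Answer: -313/32 ≈ -9.7813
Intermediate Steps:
N = 14 (N = 3 + 11 = 14)
h(B, r) = 1/32 (h(B, r) = 1/(18 + 14) = 1/32)
o(22, 18) + F(-14, Z(1, -3))*h(-15, (2 - 2)**2) = -10 + 7*(1/32) = -10 + 7/32 = -313/32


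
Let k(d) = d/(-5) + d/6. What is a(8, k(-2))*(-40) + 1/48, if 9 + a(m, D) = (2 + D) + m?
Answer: -2047/48 ≈ -42.646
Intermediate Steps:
k(d) = -d/30 (k(d) = d*(-⅕) + d*(⅙) = -d/5 + d/6 = -d/30)
a(m, D) = -7 + D + m (a(m, D) = -9 + ((2 + D) + m) = -9 + (2 + D + m) = -7 + D + m)
a(8, k(-2))*(-40) + 1/48 = (-7 - 1/30*(-2) + 8)*(-40) + 1/48 = (-7 + 1/15 + 8)*(-40) + 1/48 = (16/15)*(-40) + 1/48 = -128/3 + 1/48 = -2047/48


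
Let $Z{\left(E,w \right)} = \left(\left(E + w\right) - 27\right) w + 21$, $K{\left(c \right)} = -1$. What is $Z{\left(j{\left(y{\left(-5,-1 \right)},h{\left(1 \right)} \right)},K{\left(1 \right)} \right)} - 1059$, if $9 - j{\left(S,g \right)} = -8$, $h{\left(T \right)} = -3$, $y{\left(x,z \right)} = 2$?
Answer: $-1027$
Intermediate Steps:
$j{\left(S,g \right)} = 17$ ($j{\left(S,g \right)} = 9 - -8 = 9 + 8 = 17$)
$Z{\left(E,w \right)} = 21 + w \left(-27 + E + w\right)$ ($Z{\left(E,w \right)} = \left(\left(E + w\right) - 27\right) w + 21 = \left(-27 + E + w\right) w + 21 = w \left(-27 + E + w\right) + 21 = 21 + w \left(-27 + E + w\right)$)
$Z{\left(j{\left(y{\left(-5,-1 \right)},h{\left(1 \right)} \right)},K{\left(1 \right)} \right)} - 1059 = \left(21 + \left(-1\right)^{2} - -27 + 17 \left(-1\right)\right) - 1059 = \left(21 + 1 + 27 - 17\right) - 1059 = 32 - 1059 = -1027$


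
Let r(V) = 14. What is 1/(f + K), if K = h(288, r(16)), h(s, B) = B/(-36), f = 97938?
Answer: 18/1762877 ≈ 1.0211e-5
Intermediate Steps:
h(s, B) = -B/36 (h(s, B) = B*(-1/36) = -B/36)
K = -7/18 (K = -1/36*14 = -7/18 ≈ -0.38889)
1/(f + K) = 1/(97938 - 7/18) = 1/(1762877/18) = 18/1762877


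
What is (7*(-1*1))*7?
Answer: -49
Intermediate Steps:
(7*(-1*1))*7 = (7*(-1))*7 = -7*7 = -49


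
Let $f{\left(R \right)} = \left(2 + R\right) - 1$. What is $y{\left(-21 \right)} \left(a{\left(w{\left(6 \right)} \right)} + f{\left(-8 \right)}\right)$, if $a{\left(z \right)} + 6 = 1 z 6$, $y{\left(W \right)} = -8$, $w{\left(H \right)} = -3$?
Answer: $248$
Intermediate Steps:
$a{\left(z \right)} = -6 + 6 z$ ($a{\left(z \right)} = -6 + 1 z 6 = -6 + z 6 = -6 + 6 z$)
$f{\left(R \right)} = 1 + R$ ($f{\left(R \right)} = \left(2 + R\right) - 1 = 1 + R$)
$y{\left(-21 \right)} \left(a{\left(w{\left(6 \right)} \right)} + f{\left(-8 \right)}\right) = - 8 \left(\left(-6 + 6 \left(-3\right)\right) + \left(1 - 8\right)\right) = - 8 \left(\left(-6 - 18\right) - 7\right) = - 8 \left(-24 - 7\right) = \left(-8\right) \left(-31\right) = 248$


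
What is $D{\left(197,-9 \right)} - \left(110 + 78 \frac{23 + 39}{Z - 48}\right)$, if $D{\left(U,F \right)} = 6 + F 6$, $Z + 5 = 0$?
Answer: $- \frac{3538}{53} \approx -66.755$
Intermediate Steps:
$Z = -5$ ($Z = -5 + 0 = -5$)
$D{\left(U,F \right)} = 6 + 6 F$
$D{\left(197,-9 \right)} - \left(110 + 78 \frac{23 + 39}{Z - 48}\right) = \left(6 + 6 \left(-9\right)\right) - \left(110 + 78 \frac{23 + 39}{-5 - 48}\right) = \left(6 - 54\right) - \left(110 + 78 \frac{62}{-53}\right) = -48 - \left(110 + 78 \cdot 62 \left(- \frac{1}{53}\right)\right) = -48 - \frac{994}{53} = - \frac{3538}{53}$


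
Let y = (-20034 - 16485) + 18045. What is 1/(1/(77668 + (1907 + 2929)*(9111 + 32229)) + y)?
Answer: -199997908/3694761352391 ≈ -5.4130e-5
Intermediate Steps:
y = -18474 (y = -36519 + 18045 = -18474)
1/(1/(77668 + (1907 + 2929)*(9111 + 32229)) + y) = 1/(1/(77668 + (1907 + 2929)*(9111 + 32229)) - 18474) = 1/(1/(77668 + 4836*41340) - 18474) = 1/(1/(77668 + 199920240) - 18474) = 1/(1/199997908 - 18474) = 1/(-3694761352391/199997908) = -199997908/3694761352391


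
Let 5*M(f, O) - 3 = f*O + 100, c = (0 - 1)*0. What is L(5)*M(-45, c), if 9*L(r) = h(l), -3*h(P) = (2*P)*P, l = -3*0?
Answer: 0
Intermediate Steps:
l = 0
c = 0 (c = -1*0 = 0)
h(P) = -2*P²/3 (h(P) = -2*P*P/3 = -2*P²/3)
L(r) = 0 (L(r) = (-⅔*0²)/9 = (-⅔*0)/9 = (⅑)*0 = 0)
M(f, O) = 103/5 + O*f/5 (M(f, O) = ⅗ + (f*O + 100)/5 = ⅗ + (O*f + 100)/5 = ⅗ + (100 + O*f)/5 = ⅗ + (20 + O*f/5) = 103/5 + O*f/5)
L(5)*M(-45, c) = 0*(103/5 + (⅕)*0*(-45)) = 0*(103/5 + 0) = 0*(103/5) = 0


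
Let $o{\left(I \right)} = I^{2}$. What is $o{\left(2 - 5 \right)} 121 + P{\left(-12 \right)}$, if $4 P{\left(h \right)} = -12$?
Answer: $1086$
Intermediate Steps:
$P{\left(h \right)} = -3$ ($P{\left(h \right)} = \frac{1}{4} \left(-12\right) = -3$)
$o{\left(2 - 5 \right)} 121 + P{\left(-12 \right)} = \left(2 - 5\right)^{2} \cdot 121 - 3 = \left(-3\right)^{2} \cdot 121 - 3 = 9 \cdot 121 - 3 = 1089 - 3 = 1086$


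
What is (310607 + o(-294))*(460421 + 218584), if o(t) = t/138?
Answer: 4850751967560/23 ≈ 2.1090e+11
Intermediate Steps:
o(t) = t/138 (o(t) = t*(1/138) = t/138)
(310607 + o(-294))*(460421 + 218584) = (310607 + (1/138)*(-294))*(460421 + 218584) = (310607 - 49/23)*679005 = (7143912/23)*679005 = 4850751967560/23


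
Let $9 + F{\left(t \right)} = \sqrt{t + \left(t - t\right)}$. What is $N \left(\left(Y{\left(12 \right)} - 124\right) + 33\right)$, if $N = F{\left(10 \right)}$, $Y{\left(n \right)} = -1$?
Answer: $828 - 92 \sqrt{10} \approx 537.07$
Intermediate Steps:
$F{\left(t \right)} = -9 + \sqrt{t}$ ($F{\left(t \right)} = -9 + \sqrt{t + \left(t - t\right)} = -9 + \sqrt{t + 0} = -9 + \sqrt{t}$)
$N = -9 + \sqrt{10} \approx -5.8377$
$N \left(\left(Y{\left(12 \right)} - 124\right) + 33\right) = \left(-9 + \sqrt{10}\right) \left(\left(-1 - 124\right) + 33\right) = \left(-9 + \sqrt{10}\right) \left(-125 + 33\right) = \left(-9 + \sqrt{10}\right) \left(-92\right) = 828 - 92 \sqrt{10}$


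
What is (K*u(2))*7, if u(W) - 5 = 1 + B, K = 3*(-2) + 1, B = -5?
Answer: -35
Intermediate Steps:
K = -5 (K = -6 + 1 = -5)
u(W) = 1 (u(W) = 5 + (1 - 5) = 5 - 4 = 1)
(K*u(2))*7 = -5*1*7 = -5*7 = -35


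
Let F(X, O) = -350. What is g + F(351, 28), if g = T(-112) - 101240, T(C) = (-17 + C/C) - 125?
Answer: -101731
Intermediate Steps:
T(C) = -141 (T(C) = (-17 + 1) - 125 = -16 - 125 = -141)
g = -101381 (g = -141 - 101240 = -101381)
g + F(351, 28) = -101381 - 350 = -101731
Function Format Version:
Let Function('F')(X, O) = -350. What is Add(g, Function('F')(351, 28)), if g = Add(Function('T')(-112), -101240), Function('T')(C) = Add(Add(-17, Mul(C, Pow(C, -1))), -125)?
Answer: -101731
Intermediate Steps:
Function('T')(C) = -141 (Function('T')(C) = Add(Add(-17, 1), -125) = Add(-16, -125) = -141)
g = -101381 (g = Add(-141, -101240) = -101381)
Add(g, Function('F')(351, 28)) = Add(-101381, -350) = -101731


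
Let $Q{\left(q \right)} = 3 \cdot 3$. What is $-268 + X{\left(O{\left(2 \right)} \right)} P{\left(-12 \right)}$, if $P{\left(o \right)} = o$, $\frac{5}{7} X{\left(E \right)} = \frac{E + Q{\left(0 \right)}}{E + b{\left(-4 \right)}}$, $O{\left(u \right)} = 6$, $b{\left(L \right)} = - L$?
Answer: $- \frac{1466}{5} \approx -293.2$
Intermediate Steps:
$Q{\left(q \right)} = 9$
$X{\left(E \right)} = \frac{7 \left(9 + E\right)}{5 \left(4 + E\right)}$ ($X{\left(E \right)} = \frac{7 \frac{E + 9}{E - -4}}{5} = \frac{7 \frac{9 + E}{E + 4}}{5} = \frac{7 \frac{9 + E}{4 + E}}{5} = \frac{7 \left(9 + E\right)}{5 \left(4 + E\right)}$)
$-268 + X{\left(O{\left(2 \right)} \right)} P{\left(-12 \right)} = -268 + \frac{7 \left(9 + 6\right)}{5 \left(4 + 6\right)} \left(-12\right) = -268 + \frac{7}{5} \cdot \frac{1}{10} \cdot 15 \left(-12\right) = -268 + \frac{21}{10} \left(-12\right) = -268 - \frac{126}{5} = - \frac{1466}{5}$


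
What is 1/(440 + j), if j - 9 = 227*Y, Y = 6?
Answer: 1/1811 ≈ 0.00055218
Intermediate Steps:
j = 1371 (j = 9 + 227*6 = 9 + 1362 = 1371)
1/(440 + j) = 1/(440 + 1371) = 1/1811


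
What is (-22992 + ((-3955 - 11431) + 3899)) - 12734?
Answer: -47213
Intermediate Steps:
(-22992 + ((-3955 - 11431) + 3899)) - 12734 = (-22992 + (-15386 + 3899)) - 12734 = (-22992 - 11487) - 12734 = -34479 - 12734 = -47213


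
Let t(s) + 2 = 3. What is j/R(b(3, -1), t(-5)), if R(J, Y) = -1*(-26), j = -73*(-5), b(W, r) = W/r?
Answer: 365/26 ≈ 14.038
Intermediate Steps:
t(s) = 1 (t(s) = -2 + 3 = 1)
j = 365
R(J, Y) = 26
j/R(b(3, -1), t(-5)) = 365/26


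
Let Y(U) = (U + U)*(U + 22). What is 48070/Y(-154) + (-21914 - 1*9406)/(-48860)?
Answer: 1175989/644952 ≈ 1.8234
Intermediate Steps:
Y(U) = 2*U*(22 + U) (Y(U) = (2*U)*(22 + U) = 2*U*(22 + U))
48070/Y(-154) + (-21914 - 1*9406)/(-48860) = 48070/((2*(-154)*(22 - 154))) + (-21914 - 1*9406)/(-48860) = 48070/((2*(-154)*(-132))) + (-21914 - 9406)*(-1/48860) = 48070/40656 - 31320*(-1/48860) = 48070*(1/40656) + 1566/2443 = 2185/1848 + 1566/2443 = 1175989/644952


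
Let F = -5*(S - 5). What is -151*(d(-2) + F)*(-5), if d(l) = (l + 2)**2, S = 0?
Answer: 18875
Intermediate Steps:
d(l) = (2 + l)**2
F = 25 (F = -5*(0 - 5) = -5*(-5) = 25)
-151*(d(-2) + F)*(-5) = -151*((2 - 2)**2 + 25)*(-5) = -151*(0**2 + 25)*(-5) = -151*(0 + 25)*(-5) = -3775*(-5) = -151*(-125) = 18875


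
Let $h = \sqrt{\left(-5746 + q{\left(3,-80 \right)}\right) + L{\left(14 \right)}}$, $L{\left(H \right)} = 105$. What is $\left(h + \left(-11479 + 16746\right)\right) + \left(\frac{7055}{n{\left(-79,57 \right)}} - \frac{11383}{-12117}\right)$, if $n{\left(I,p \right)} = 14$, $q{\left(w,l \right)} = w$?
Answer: $\frac{19982207}{3462} + i \sqrt{5638} \approx 5771.9 + 75.087 i$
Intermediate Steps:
$h = i \sqrt{5638}$ ($h = \sqrt{\left(-5746 + 3\right) + 105} = \sqrt{-5743 + 105} = \sqrt{-5638} = i \sqrt{5638} \approx 75.087 i$)
$\left(h + \left(-11479 + 16746\right)\right) + \left(\frac{7055}{n{\left(-79,57 \right)}} - \frac{11383}{-12117}\right) = \left(i \sqrt{5638} + \left(-11479 + 16746\right)\right) + \left(\frac{7055}{14} - \frac{11383}{-12117}\right) = \left(i \sqrt{5638} + 5267\right) + \left(7055 \cdot \frac{1}{14} - - \frac{11383}{12117}\right) = \left(5267 + i \sqrt{5638}\right) + \left(\frac{7055}{14} + \frac{11383}{12117}\right) = \left(5267 + i \sqrt{5638}\right) + \frac{1747853}{3462} = \frac{19982207}{3462} + i \sqrt{5638}$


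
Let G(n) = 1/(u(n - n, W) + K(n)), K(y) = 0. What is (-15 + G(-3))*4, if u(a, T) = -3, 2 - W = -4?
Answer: -184/3 ≈ -61.333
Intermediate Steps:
W = 6 (W = 2 - 1*(-4) = 2 + 4 = 6)
G(n) = -⅓ (G(n) = 1/(-3 + 0) = 1/(-3) = -⅓)
(-15 + G(-3))*4 = (-15 - ⅓)*4 = -46/3*4 = -184/3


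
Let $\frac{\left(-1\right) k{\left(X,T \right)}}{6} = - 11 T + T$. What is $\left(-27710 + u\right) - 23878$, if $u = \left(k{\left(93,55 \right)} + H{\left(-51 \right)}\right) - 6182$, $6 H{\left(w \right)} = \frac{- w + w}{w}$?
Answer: $-54470$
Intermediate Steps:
$k{\left(X,T \right)} = 60 T$ ($k{\left(X,T \right)} = - 6 \left(- 11 T + T\right) = - 6 \left(- 10 T\right) = 60 T$)
$H{\left(w \right)} = 0$ ($H{\left(w \right)} = \frac{\left(- w + w\right) \frac{1}{w}}{6} = \frac{0 \frac{1}{w}}{6} = \frac{1}{6} \cdot 0 = 0$)
$u = -2882$ ($u = \left(60 \cdot 55 + 0\right) - 6182 = \left(3300 + 0\right) - 6182 = 3300 - 6182 = -2882$)
$\left(-27710 + u\right) - 23878 = \left(-27710 - 2882\right) - 23878 = -30592 - 23878 = -54470$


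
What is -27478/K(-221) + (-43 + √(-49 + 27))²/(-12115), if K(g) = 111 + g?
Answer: 604900/2423 + 86*I*√22/12115 ≈ 249.65 + 0.033296*I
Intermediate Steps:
-27478/K(-221) + (-43 + √(-49 + 27))²/(-12115) = -27478/(111 - 221) + (-43 + √(-49 + 27))²/(-12115) = -27478/(-110) + (-43 + √(-22))²*(-1/12115) = -27478*(-1/110) + (-43 + I*√22)²*(-1/12115) = 1249/5 - (-43 + I*√22)²/12115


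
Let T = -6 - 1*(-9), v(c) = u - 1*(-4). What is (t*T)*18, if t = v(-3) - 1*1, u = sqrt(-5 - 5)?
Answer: 162 + 54*I*sqrt(10) ≈ 162.0 + 170.76*I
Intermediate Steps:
u = I*sqrt(10) (u = sqrt(-10) = I*sqrt(10) ≈ 3.1623*I)
v(c) = 4 + I*sqrt(10) (v(c) = I*sqrt(10) - 1*(-4) = I*sqrt(10) + 4 = 4 + I*sqrt(10))
T = 3 (T = -6 + 9 = 3)
t = 3 + I*sqrt(10) (t = (4 + I*sqrt(10)) - 1*1 = (4 + I*sqrt(10)) - 1 = 3 + I*sqrt(10) ≈ 3.0 + 3.1623*I)
(t*T)*18 = ((3 + I*sqrt(10))*3)*18 = (9 + 3*I*sqrt(10))*18 = 162 + 54*I*sqrt(10)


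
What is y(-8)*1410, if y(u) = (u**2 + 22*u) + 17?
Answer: -133950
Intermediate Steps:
y(u) = 17 + u**2 + 22*u
y(-8)*1410 = (17 + (-8)**2 + 22*(-8))*1410 = (17 + 64 - 176)*1410 = -95*1410 = -133950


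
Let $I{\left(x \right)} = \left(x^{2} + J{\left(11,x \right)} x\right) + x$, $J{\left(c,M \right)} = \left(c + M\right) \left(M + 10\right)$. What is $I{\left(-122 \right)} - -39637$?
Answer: $-1462305$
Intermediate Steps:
$J{\left(c,M \right)} = \left(10 + M\right) \left(M + c\right)$ ($J{\left(c,M \right)} = \left(M + c\right) \left(10 + M\right) = \left(10 + M\right) \left(M + c\right)$)
$I{\left(x \right)} = x + x^{2} + x \left(110 + x^{2} + 21 x\right)$ ($I{\left(x \right)} = \left(x^{2} + \left(x^{2} + 10 x + 10 \cdot 11 + x 11\right) x\right) + x = \left(x^{2} + \left(x^{2} + 10 x + 110 + 11 x\right) x\right) + x = \left(x^{2} + \left(110 + x^{2} + 21 x\right) x\right) + x = \left(x^{2} + x \left(110 + x^{2} + 21 x\right)\right) + x = x + x^{2} + x \left(110 + x^{2} + 21 x\right)$)
$I{\left(-122 \right)} - -39637 = - 122 \left(111 + \left(-122\right)^{2} + 22 \left(-122\right)\right) - -39637 = - 122 \left(111 + 14884 - 2684\right) + 39637 = \left(-122\right) 12311 + 39637 = -1501942 + 39637 = -1462305$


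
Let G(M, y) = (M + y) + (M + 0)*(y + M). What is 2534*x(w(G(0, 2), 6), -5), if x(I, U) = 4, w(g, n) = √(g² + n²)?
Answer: 10136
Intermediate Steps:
G(M, y) = M + y + M*(M + y) (G(M, y) = (M + y) + M*(M + y) = M + y + M*(M + y))
2534*x(w(G(0, 2), 6), -5) = 2534*4 = 10136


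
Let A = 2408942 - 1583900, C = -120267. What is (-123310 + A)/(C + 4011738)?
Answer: 701732/3891471 ≈ 0.18033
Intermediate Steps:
A = 825042
(-123310 + A)/(C + 4011738) = (-123310 + 825042)/(-120267 + 4011738) = 701732/3891471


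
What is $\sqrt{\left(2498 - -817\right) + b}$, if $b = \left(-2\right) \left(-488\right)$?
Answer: $\sqrt{4291} \approx 65.506$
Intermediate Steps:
$b = 976$
$\sqrt{\left(2498 - -817\right) + b} = \sqrt{\left(2498 - -817\right) + 976} = \sqrt{\left(2498 + 817\right) + 976} = \sqrt{3315 + 976} = \sqrt{4291}$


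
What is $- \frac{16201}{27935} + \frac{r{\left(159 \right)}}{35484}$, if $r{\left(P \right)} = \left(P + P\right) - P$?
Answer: $- \frac{190144873}{330415180} \approx -0.57547$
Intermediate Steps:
$r{\left(P \right)} = P$ ($r{\left(P \right)} = 2 P - P = P$)
$- \frac{16201}{27935} + \frac{r{\left(159 \right)}}{35484} = - \frac{16201}{27935} + \frac{159}{35484} = \left(-16201\right) \frac{1}{27935} + 159 \cdot \frac{1}{35484} = - \frac{16201}{27935} + \frac{53}{11828} = - \frac{190144873}{330415180}$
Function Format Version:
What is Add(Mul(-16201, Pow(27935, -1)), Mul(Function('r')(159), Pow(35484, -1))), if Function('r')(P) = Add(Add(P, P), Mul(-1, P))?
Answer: Rational(-190144873, 330415180) ≈ -0.57547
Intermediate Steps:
Function('r')(P) = P (Function('r')(P) = Add(Mul(2, P), Mul(-1, P)) = P)
Add(Mul(-16201, Pow(27935, -1)), Mul(Function('r')(159), Pow(35484, -1))) = Add(Mul(-16201, Pow(27935, -1)), Mul(159, Pow(35484, -1))) = Add(Mul(-16201, Rational(1, 27935)), Mul(159, Rational(1, 35484))) = Add(Rational(-16201, 27935), Rational(53, 11828)) = Rational(-190144873, 330415180)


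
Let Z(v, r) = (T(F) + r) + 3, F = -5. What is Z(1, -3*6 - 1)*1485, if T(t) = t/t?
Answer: -22275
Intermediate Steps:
T(t) = 1
Z(v, r) = 4 + r (Z(v, r) = (1 + r) + 3 = 4 + r)
Z(1, -3*6 - 1)*1485 = (4 + (-3*6 - 1))*1485 = (4 + (-18 - 1))*1485 = (4 - 19)*1485 = -15*1485 = -22275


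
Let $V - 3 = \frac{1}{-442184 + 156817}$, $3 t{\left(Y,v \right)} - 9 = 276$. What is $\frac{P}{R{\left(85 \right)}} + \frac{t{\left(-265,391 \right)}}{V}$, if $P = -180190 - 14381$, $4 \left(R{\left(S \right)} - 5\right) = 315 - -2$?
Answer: $- \frac{131430581579}{57701140} \approx -2277.8$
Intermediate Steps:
$t{\left(Y,v \right)} = 95$ ($t{\left(Y,v \right)} = 3 + \frac{1}{3} \cdot 276 = 3 + 92 = 95$)
$R{\left(S \right)} = \frac{337}{4}$ ($R{\left(S \right)} = 5 + \frac{315 - -2}{4} = 5 + \frac{315 + 2}{4} = 5 + \frac{1}{4} \cdot 317 = 5 + \frac{317}{4} = \frac{337}{4}$)
$V = \frac{856100}{285367}$ ($V = 3 + \frac{1}{-442184 + 156817} = 3 + \frac{1}{-285367} = 3 - \frac{1}{285367} = \frac{856100}{285367} \approx 3.0$)
$P = -194571$ ($P = -180190 - 14381 = -194571$)
$\frac{P}{R{\left(85 \right)}} + \frac{t{\left(-265,391 \right)}}{V} = - \frac{194571}{\frac{337}{4}} + \frac{95}{\frac{856100}{285367}} = \left(-194571\right) \frac{4}{337} + 95 \cdot \frac{285367}{856100} = - \frac{778284}{337} + \frac{5421973}{171220} = - \frac{131430581579}{57701140}$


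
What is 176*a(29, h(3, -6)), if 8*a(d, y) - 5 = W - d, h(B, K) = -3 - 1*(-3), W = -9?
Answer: -726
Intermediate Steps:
h(B, K) = 0 (h(B, K) = -3 + 3 = 0)
a(d, y) = -½ - d/8 (a(d, y) = 5/8 + (-9 - d)/8 = 5/8 + (-9/8 - d/8) = -½ - d/8)
176*a(29, h(3, -6)) = 176*(-½ - ⅛*29) = 176*(-½ - 29/8) = 176*(-33/8) = -726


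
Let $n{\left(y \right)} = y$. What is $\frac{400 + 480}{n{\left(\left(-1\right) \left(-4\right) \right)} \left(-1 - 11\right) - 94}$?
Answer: $- \frac{440}{71} \approx -6.1972$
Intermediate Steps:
$\frac{400 + 480}{n{\left(\left(-1\right) \left(-4\right) \right)} \left(-1 - 11\right) - 94} = \frac{400 + 480}{\left(-1\right) \left(-4\right) \left(-1 - 11\right) - 94} = \frac{880}{4 \left(-12\right) - 94} = \frac{880}{-48 - 94} = \frac{880}{-142} = 880 \left(- \frac{1}{142}\right) = - \frac{440}{71}$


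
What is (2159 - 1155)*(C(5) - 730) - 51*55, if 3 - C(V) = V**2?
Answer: -757813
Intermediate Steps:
C(V) = 3 - V**2
(2159 - 1155)*(C(5) - 730) - 51*55 = (2159 - 1155)*((3 - 1*5**2) - 730) - 51*55 = 1004*((3 - 1*25) - 730) - 2805 = 1004*((3 - 25) - 730) - 2805 = 1004*(-22 - 730) - 2805 = 1004*(-752) - 2805 = -755008 - 2805 = -757813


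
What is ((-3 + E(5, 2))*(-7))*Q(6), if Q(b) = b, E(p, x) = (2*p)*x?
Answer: -714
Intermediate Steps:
E(p, x) = 2*p*x
((-3 + E(5, 2))*(-7))*Q(6) = ((-3 + 2*5*2)*(-7))*6 = ((-3 + 20)*(-7))*6 = (17*(-7))*6 = -119*6 = -714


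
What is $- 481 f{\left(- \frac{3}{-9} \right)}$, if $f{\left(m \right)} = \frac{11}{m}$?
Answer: $-15873$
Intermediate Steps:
$- 481 f{\left(- \frac{3}{-9} \right)} = - 481 \frac{11}{\left(-3\right) \frac{1}{-9}} = - 481 \frac{11}{\left(-3\right) \left(- \frac{1}{9}\right)} = - 481 \cdot 11 \frac{1}{\frac{1}{3}} = - 481 \cdot 11 \cdot 3 = \left(-481\right) 33 = -15873$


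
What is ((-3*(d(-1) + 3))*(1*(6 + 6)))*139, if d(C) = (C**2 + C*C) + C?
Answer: -20016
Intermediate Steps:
d(C) = C + 2*C**2 (d(C) = (C**2 + C**2) + C = 2*C**2 + C = C + 2*C**2)
((-3*(d(-1) + 3))*(1*(6 + 6)))*139 = ((-3*(-(1 + 2*(-1)) + 3))*(1*(6 + 6)))*139 = ((-3*(-(1 - 2) + 3))*(1*12))*139 = (-3*(-1*(-1) + 3)*12)*139 = (-3*(1 + 3)*12)*139 = (-3*4*12)*139 = -12*12*139 = -144*139 = -20016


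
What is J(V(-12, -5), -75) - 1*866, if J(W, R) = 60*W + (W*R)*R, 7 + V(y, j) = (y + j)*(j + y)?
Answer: 1602304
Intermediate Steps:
V(y, j) = -7 + (j + y)**2 (V(y, j) = -7 + (y + j)*(j + y) = -7 + (j + y)*(j + y) = -7 + (j + y)**2)
J(W, R) = 60*W + W*R**2 (J(W, R) = 60*W + (R*W)*R = 60*W + W*R**2)
J(V(-12, -5), -75) - 1*866 = (-7 + (-5 - 12)**2)*(60 + (-75)**2) - 1*866 = (-7 + (-17)**2)*(60 + 5625) - 866 = (-7 + 289)*5685 - 866 = 282*5685 - 866 = 1603170 - 866 = 1602304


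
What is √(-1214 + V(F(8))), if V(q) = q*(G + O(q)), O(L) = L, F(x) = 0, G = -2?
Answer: I*√1214 ≈ 34.843*I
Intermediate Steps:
V(q) = q*(-2 + q)
√(-1214 + V(F(8))) = √(-1214 + 0*(-2 + 0)) = √(-1214 + 0*(-2)) = √(-1214 + 0) = √(-1214) = I*√1214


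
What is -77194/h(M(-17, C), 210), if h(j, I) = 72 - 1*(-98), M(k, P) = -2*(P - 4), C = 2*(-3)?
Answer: -38597/85 ≈ -454.08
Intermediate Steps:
C = -6
M(k, P) = 8 - 2*P (M(k, P) = -2*(-4 + P) = 8 - 2*P)
h(j, I) = 170 (h(j, I) = 72 + 98 = 170)
-77194/h(M(-17, C), 210) = -77194/170 = -77194*1/170 = -38597/85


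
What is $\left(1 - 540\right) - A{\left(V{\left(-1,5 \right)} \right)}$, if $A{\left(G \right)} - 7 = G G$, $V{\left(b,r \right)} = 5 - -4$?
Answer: $-627$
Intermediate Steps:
$V{\left(b,r \right)} = 9$ ($V{\left(b,r \right)} = 5 + 4 = 9$)
$A{\left(G \right)} = 7 + G^{2}$ ($A{\left(G \right)} = 7 + G G = 7 + G^{2}$)
$\left(1 - 540\right) - A{\left(V{\left(-1,5 \right)} \right)} = \left(1 - 540\right) - \left(7 + 9^{2}\right) = \left(1 - 540\right) - \left(7 + 81\right) = -539 - 88 = -627$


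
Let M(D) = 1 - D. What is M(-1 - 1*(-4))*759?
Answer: -1518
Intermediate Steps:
M(-1 - 1*(-4))*759 = (1 - (-1 - 1*(-4)))*759 = (1 - (-1 + 4))*759 = (1 - 1*3)*759 = (1 - 3)*759 = -2*759 = -1518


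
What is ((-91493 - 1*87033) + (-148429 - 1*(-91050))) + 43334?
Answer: -192571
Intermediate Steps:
((-91493 - 1*87033) + (-148429 - 1*(-91050))) + 43334 = ((-91493 - 87033) + (-148429 + 91050)) + 43334 = (-178526 - 57379) + 43334 = -235905 + 43334 = -192571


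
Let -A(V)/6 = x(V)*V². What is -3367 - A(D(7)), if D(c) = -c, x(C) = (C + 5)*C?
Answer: 749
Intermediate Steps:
x(C) = C*(5 + C) (x(C) = (5 + C)*C = C*(5 + C))
A(V) = -6*V³*(5 + V) (A(V) = -6*V*(5 + V)*V² = -6*V³*(5 + V))
-3367 - A(D(7)) = -3367 - 6*(-1*7)³*(-5 - (-1)*7) = -3367 - 6*(-7)³*(-5 - 1*(-7)) = -3367 - 6*(-343)*(-5 + 7) = -3367 - 6*(-343)*2 = -3367 - 1*(-4116) = -3367 + 4116 = 749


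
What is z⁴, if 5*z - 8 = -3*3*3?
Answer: 130321/625 ≈ 208.51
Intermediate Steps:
z = -19/5 (z = 8/5 + (-3*3*3)/5 = 8/5 + (-9*3)/5 = 8/5 + (⅕)*(-27) = 8/5 - 27/5 = -19/5 ≈ -3.8000)
z⁴ = (-19/5)⁴ = 130321/625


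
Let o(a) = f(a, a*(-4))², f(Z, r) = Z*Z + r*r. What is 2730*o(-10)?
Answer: 7889700000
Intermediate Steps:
f(Z, r) = Z² + r²
o(a) = 289*a⁴ (o(a) = (a² + (a*(-4))²)² = (a² + (-4*a)²)² = (a² + 16*a²)² = (17*a²)² = 289*a⁴)
2730*o(-10) = 2730*(289*(-10)⁴) = 2730*(289*10000) = 2730*2890000 = 7889700000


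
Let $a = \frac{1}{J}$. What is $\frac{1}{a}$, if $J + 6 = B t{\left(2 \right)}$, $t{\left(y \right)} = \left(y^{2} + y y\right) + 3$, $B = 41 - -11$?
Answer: $566$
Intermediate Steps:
$B = 52$ ($B = 41 + 11 = 52$)
$t{\left(y \right)} = 3 + 2 y^{2}$ ($t{\left(y \right)} = \left(y^{2} + y^{2}\right) + 3 = 2 y^{2} + 3 = 3 + 2 y^{2}$)
$J = 566$ ($J = -6 + 52 \left(3 + 2 \cdot 2^{2}\right) = -6 + 52 \left(3 + 2 \cdot 4\right) = -6 + 52 \left(3 + 8\right) = -6 + 52 \cdot 11 = -6 + 572 = 566$)
$a = \frac{1}{566} \approx 0.0017668$
$\frac{1}{a} = \frac{1}{\frac{1}{566}} = 566$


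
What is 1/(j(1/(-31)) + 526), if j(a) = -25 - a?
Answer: 31/15532 ≈ 0.0019959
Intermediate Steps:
1/(j(1/(-31)) + 526) = 1/((-25 - 1/(-31)) + 526) = 1/((-25 - 1*(-1/31)) + 526) = 1/((-25 + 1/31) + 526) = 1/(-774/31 + 526) = 1/(15532/31) = 31/15532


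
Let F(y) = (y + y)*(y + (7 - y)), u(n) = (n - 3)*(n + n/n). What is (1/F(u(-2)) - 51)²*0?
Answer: 0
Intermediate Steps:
u(n) = (1 + n)*(-3 + n) (u(n) = (-3 + n)*(n + 1) = (-3 + n)*(1 + n) = (1 + n)*(-3 + n))
F(y) = 14*y (F(y) = (2*y)*7 = 14*y)
(1/F(u(-2)) - 51)²*0 = (1/(14*(-3 + (-2)² - 2*(-2))) - 51)²*0 = (1/(14*(-3 + 4 + 4)) - 51)²*0 = (1/(14*5) - 51)²*0 = (1/70 - 51)²*0 = (-3569/70)²*0 = (12737761/4900)*0 = 0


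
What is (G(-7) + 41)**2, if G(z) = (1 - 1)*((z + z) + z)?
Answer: 1681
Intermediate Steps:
G(z) = 0 (G(z) = 0*(2*z + z) = 0*(3*z) = 0)
(G(-7) + 41)**2 = (0 + 41)**2 = 41**2 = 1681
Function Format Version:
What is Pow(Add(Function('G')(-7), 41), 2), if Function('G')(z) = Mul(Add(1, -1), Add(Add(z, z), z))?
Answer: 1681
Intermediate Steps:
Function('G')(z) = 0 (Function('G')(z) = Mul(0, Add(Mul(2, z), z)) = Mul(0, Mul(3, z)) = 0)
Pow(Add(Function('G')(-7), 41), 2) = Pow(Add(0, 41), 2) = Pow(41, 2) = 1681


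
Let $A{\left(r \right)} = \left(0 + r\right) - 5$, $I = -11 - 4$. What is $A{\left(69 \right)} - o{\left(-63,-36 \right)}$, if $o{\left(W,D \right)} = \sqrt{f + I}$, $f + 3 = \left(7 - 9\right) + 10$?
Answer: $64 - i \sqrt{10} \approx 64.0 - 3.1623 i$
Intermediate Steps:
$I = -15$ ($I = -11 - 4 = -15$)
$f = 5$ ($f = -3 + \left(\left(7 - 9\right) + 10\right) = -3 + \left(-2 + 10\right) = -3 + 8 = 5$)
$o{\left(W,D \right)} = i \sqrt{10}$ ($o{\left(W,D \right)} = \sqrt{5 - 15} = \sqrt{-10} = i \sqrt{10}$)
$A{\left(r \right)} = -5 + r$ ($A{\left(r \right)} = r - 5 = -5 + r$)
$A{\left(69 \right)} - o{\left(-63,-36 \right)} = \left(-5 + 69\right) - i \sqrt{10} = 64 - i \sqrt{10}$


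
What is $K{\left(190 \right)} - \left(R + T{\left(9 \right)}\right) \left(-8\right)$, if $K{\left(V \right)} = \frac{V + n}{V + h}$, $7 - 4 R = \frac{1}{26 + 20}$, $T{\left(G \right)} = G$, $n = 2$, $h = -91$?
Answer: $\frac{66713}{759} \approx 87.896$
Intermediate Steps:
$R = \frac{321}{184}$ ($R = \frac{7}{4} - \frac{1}{4 \left(26 + 20\right)} = \frac{7}{4} - \frac{1}{4 \cdot 46} = \frac{7}{4} - \frac{1}{184} = \frac{321}{184} \approx 1.7446$)
$K{\left(V \right)} = \frac{2 + V}{-91 + V}$ ($K{\left(V \right)} = \frac{V + 2}{V - 91} = \frac{2 + V}{-91 + V}$)
$K{\left(190 \right)} - \left(R + T{\left(9 \right)}\right) \left(-8\right) = \frac{2 + 190}{-91 + 190} - \left(\frac{321}{184} + 9\right) \left(-8\right) = \frac{1}{99} \cdot 192 - \frac{1977}{184} \left(-8\right) = \frac{1}{99} \cdot 192 - - \frac{1977}{23} = \frac{64}{33} + \frac{1977}{23} = \frac{66713}{759}$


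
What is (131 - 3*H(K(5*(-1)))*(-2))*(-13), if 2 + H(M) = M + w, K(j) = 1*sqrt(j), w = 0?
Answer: -1547 - 78*I*sqrt(5) ≈ -1547.0 - 174.41*I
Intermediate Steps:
K(j) = sqrt(j)
H(M) = -2 + M (H(M) = -2 + (M + 0) = -2 + M)
(131 - 3*H(K(5*(-1)))*(-2))*(-13) = (131 - 3*(-2 + sqrt(5*(-1)))*(-2))*(-13) = (131 - 3*(-2 + sqrt(-5))*(-2))*(-13) = (131 - 3*(-2 + I*sqrt(5))*(-2))*(-13) = (131 + (6 - 3*I*sqrt(5))*(-2))*(-13) = (131 + (-12 + 6*I*sqrt(5)))*(-13) = (119 + 6*I*sqrt(5))*(-13) = -1547 - 78*I*sqrt(5)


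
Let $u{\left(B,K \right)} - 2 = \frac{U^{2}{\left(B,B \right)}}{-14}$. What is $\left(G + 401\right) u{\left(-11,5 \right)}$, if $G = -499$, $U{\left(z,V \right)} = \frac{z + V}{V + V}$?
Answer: $-189$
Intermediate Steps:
$U{\left(z,V \right)} = \frac{V + z}{2 V}$
$u{\left(B,K \right)} = \frac{27}{14}$ ($u{\left(B,K \right)} = 2 + \frac{\left(\frac{B + B}{2 B}\right)^{2}}{-14} = 2 + \left(\frac{2 B}{2 B}\right)^{2} \left(- \frac{1}{14}\right) = 2 + 1^{2} \left(- \frac{1}{14}\right) = 2 + 1 \left(- \frac{1}{14}\right) = 2 - \frac{1}{14} = \frac{27}{14}$)
$\left(G + 401\right) u{\left(-11,5 \right)} = \left(-499 + 401\right) \frac{27}{14} = \left(-98\right) \frac{27}{14} = -189$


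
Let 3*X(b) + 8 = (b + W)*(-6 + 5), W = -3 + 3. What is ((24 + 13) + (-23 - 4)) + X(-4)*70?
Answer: -250/3 ≈ -83.333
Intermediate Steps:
W = 0
X(b) = -8/3 - b/3 (X(b) = -8/3 + ((b + 0)*(-6 + 5))/3 = -8/3 + (b*(-1))/3 = -8/3 + (-b)/3 = -8/3 - b/3)
((24 + 13) + (-23 - 4)) + X(-4)*70 = ((24 + 13) + (-23 - 4)) + (-8/3 - ⅓*(-4))*70 = (37 - 27) + (-8/3 + 4/3)*70 = 10 - 4/3*70 = 10 - 280/3 = -250/3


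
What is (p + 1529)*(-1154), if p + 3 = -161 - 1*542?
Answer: -949742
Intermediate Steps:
p = -706 (p = -3 + (-161 - 1*542) = -3 + (-161 - 542) = -3 - 703 = -706)
(p + 1529)*(-1154) = (-706 + 1529)*(-1154) = 823*(-1154) = -949742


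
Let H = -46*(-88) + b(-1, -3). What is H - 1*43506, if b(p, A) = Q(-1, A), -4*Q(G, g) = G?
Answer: -157831/4 ≈ -39458.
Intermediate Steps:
Q(G, g) = -G/4
b(p, A) = ¼ (b(p, A) = -¼*(-1) = ¼)
H = 16193/4 (H = -46*(-88) + ¼ = 4048 + ¼ = 16193/4 ≈ 4048.3)
H - 1*43506 = 16193/4 - 1*43506 = 16193/4 - 43506 = -157831/4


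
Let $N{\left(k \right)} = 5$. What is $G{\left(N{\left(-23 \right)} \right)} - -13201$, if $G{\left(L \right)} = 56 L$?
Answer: $13481$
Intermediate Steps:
$G{\left(N{\left(-23 \right)} \right)} - -13201 = 56 \cdot 5 - -13201 = 280 + 13201 = 13481$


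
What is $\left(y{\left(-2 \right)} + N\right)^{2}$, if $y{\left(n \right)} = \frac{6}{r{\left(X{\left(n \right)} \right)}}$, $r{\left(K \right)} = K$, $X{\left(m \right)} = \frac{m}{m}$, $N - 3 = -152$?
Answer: $20449$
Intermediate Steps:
$N = -149$ ($N = 3 - 152 = -149$)
$X{\left(m \right)} = 1$
$y{\left(n \right)} = 6$ ($y{\left(n \right)} = \frac{6}{1} = 6 \cdot 1 = 6$)
$\left(y{\left(-2 \right)} + N\right)^{2} = \left(6 - 149\right)^{2} = \left(-143\right)^{2} = 20449$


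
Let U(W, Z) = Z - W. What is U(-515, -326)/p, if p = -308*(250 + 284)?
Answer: -9/7832 ≈ -0.0011491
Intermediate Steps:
p = -164472 (p = -308*534 = -164472)
U(-515, -326)/p = (-326 - 1*(-515))/(-164472) = (-326 + 515)*(-1/164472) = 189*(-1/164472) = -9/7832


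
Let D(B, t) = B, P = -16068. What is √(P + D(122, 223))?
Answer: I*√15946 ≈ 126.28*I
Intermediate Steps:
√(P + D(122, 223)) = √(-16068 + 122) = √(-15946) = I*√15946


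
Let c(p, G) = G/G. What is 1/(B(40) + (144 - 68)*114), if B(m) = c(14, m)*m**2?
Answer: 1/10264 ≈ 9.7428e-5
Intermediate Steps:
c(p, G) = 1
B(m) = m**2 (B(m) = 1*m**2 = m**2)
1/(B(40) + (144 - 68)*114) = 1/(40**2 + (144 - 68)*114) = 1/(1600 + 76*114) = 1/(1600 + 8664) = 1/10264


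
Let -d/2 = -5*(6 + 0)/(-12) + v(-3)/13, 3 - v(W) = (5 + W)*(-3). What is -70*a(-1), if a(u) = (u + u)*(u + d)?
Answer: -13440/13 ≈ -1033.8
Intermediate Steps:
v(W) = 18 + 3*W (v(W) = 3 - (5 + W)*(-3) = 3 - (-15 - 3*W) = 3 + (15 + 3*W) = 18 + 3*W)
d = -83/13 (d = -2*(-5*(6 + 0)/(-12) + (18 + 3*(-3))/13) = -2*(-5*6*(-1/12) + (18 - 9)*(1/13)) = -2*(-30*(-1/12) + 9*(1/13)) = -2*(5/2 + 9/13) = -2*83/26 = -83/13 ≈ -6.3846)
a(u) = 2*u*(-83/13 + u) (a(u) = (u + u)*(u - 83/13) = (2*u)*(-83/13 + u) = 2*u*(-83/13 + u))
-70*a(-1) = -140*(-1)*(-83 + 13*(-1))/13 = -140*(-1)*(-83 - 13)/13 = -140*(-1)*(-96)/13 = -70*192/13 = -13440/13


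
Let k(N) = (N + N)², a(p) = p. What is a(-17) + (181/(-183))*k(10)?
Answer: -75511/183 ≈ -412.63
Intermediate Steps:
k(N) = 4*N² (k(N) = (2*N)² = 4*N²)
a(-17) + (181/(-183))*k(10) = -17 + (181/(-183))*(4*10²) = -17 + (181*(-1/183))*(4*100) = -17 - 181/183*400 = -17 - 72400/183 = -75511/183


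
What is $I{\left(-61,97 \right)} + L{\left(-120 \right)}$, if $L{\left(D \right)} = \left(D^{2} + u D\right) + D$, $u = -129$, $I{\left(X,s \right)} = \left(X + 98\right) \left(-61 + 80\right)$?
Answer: $30463$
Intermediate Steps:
$I{\left(X,s \right)} = 1862 + 19 X$ ($I{\left(X,s \right)} = \left(98 + X\right) 19 = 1862 + 19 X$)
$L{\left(D \right)} = D^{2} - 128 D$ ($L{\left(D \right)} = \left(D^{2} - 129 D\right) + D = D^{2} - 128 D$)
$I{\left(-61,97 \right)} + L{\left(-120 \right)} = \left(1862 + 19 \left(-61\right)\right) - 120 \left(-128 - 120\right) = \left(1862 - 1159\right) - -29760 = 703 + 29760 = 30463$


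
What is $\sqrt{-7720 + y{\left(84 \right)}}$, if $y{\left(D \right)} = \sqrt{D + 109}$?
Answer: $\sqrt{-7720 + \sqrt{193}} \approx 87.784 i$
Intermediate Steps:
$y{\left(D \right)} = \sqrt{109 + D}$
$\sqrt{-7720 + y{\left(84 \right)}} = \sqrt{-7720 + \sqrt{109 + 84}} = \sqrt{-7720 + \sqrt{193}}$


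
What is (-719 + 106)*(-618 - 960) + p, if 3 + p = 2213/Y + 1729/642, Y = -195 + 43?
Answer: 47196459343/48792 ≈ 9.6730e+5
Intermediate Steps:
Y = -152
p = -725345/48792 (p = -3 + (2213/(-152) + 1729/642) = -3 + (2213*(-1/152) + 1729*(1/642)) = -3 + (-2213/152 + 1729/642) = -3 - 578969/48792 = -725345/48792 ≈ -14.866)
(-719 + 106)*(-618 - 960) + p = (-719 + 106)*(-618 - 960) - 725345/48792 = -613*(-1578) - 725345/48792 = 967314 - 725345/48792 = 47196459343/48792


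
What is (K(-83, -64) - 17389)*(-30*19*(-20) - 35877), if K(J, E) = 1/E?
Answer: 27240379869/64 ≈ 4.2563e+8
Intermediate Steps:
(K(-83, -64) - 17389)*(-30*19*(-20) - 35877) = (1/(-64) - 17389)*(-30*19*(-20) - 35877) = (-1/64 - 17389)*(-570*(-20) - 35877) = -1112897*(11400 - 35877)/64 = -1112897/64*(-24477) = 27240379869/64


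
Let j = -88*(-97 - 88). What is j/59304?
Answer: 2035/7413 ≈ 0.27452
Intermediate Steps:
j = 16280 (j = -88*(-185) = 16280)
j/59304 = 16280/59304 = 16280*(1/59304) = 2035/7413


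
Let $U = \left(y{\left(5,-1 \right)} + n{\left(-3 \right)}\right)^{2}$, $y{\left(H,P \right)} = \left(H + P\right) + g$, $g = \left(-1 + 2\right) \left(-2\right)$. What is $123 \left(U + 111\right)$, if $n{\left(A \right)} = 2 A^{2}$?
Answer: $62853$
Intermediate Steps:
$g = -2$ ($g = 1 \left(-2\right) = -2$)
$y{\left(H,P \right)} = -2 + H + P$ ($y{\left(H,P \right)} = \left(H + P\right) - 2 = -2 + H + P$)
$U = 400$ ($U = \left(\left(-2 + 5 - 1\right) + 2 \left(-3\right)^{2}\right)^{2} = \left(2 + 2 \cdot 9\right)^{2} = \left(2 + 18\right)^{2} = 20^{2} = 400$)
$123 \left(U + 111\right) = 123 \left(400 + 111\right) = 123 \cdot 511 = 62853$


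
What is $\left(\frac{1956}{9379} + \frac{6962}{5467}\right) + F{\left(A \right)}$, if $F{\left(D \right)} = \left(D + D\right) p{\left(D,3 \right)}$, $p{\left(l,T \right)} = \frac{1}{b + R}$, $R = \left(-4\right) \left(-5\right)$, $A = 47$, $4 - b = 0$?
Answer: $\frac{3321805271}{615299916} \approx 5.3987$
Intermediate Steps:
$b = 4$ ($b = 4 - 0 = 4 + 0 = 4$)
$R = 20$
$p{\left(l,T \right)} = \frac{1}{24}$ ($p{\left(l,T \right)} = \frac{1}{4 + 20} = \frac{1}{24}$)
$F{\left(D \right)} = \frac{D}{12}$ ($F{\left(D \right)} = \left(D + D\right) \frac{1}{24} = 2 D \frac{1}{24} = \frac{D}{12}$)
$\left(\frac{1956}{9379} + \frac{6962}{5467}\right) + F{\left(A \right)} = \left(\frac{1956}{9379} + \frac{6962}{5467}\right) + \frac{1}{12} \cdot 47 = \left(1956 \cdot \frac{1}{9379} + 6962 \cdot \frac{1}{5467}\right) + \frac{47}{12} = \left(\frac{1956}{9379} + \frac{6962}{5467}\right) + \frac{47}{12} = \frac{75990050}{51274993} + \frac{47}{12} = \frac{3321805271}{615299916}$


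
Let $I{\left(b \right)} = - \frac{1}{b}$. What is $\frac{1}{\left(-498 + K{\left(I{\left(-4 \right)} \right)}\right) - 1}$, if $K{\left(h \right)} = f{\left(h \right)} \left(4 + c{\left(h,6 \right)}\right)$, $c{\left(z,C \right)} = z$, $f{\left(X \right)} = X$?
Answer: $- \frac{16}{7967} \approx -0.0020083$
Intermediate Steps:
$K{\left(h \right)} = h \left(4 + h\right)$
$\frac{1}{\left(-498 + K{\left(I{\left(-4 \right)} \right)}\right) - 1} = \frac{1}{\left(-498 + - \frac{1}{-4} \left(4 - \frac{1}{-4}\right)\right) - 1} = \frac{1}{\left(-498 + \left(-1\right) \left(- \frac{1}{4}\right) \left(4 - - \frac{1}{4}\right)\right) - 1} = \frac{1}{\left(-498 + \frac{4 + \frac{1}{4}}{4}\right) - 1} = \frac{1}{\left(-498 + \frac{1}{4} \cdot \frac{17}{4}\right) - 1} = \frac{1}{\left(-498 + \frac{17}{16}\right) - 1} = \frac{1}{- \frac{7951}{16} - 1} = \frac{1}{- \frac{7967}{16}} = - \frac{16}{7967}$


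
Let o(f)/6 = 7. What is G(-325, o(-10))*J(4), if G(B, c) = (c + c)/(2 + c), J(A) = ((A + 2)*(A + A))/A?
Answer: 252/11 ≈ 22.909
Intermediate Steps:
o(f) = 42 (o(f) = 6*7 = 42)
J(A) = 4 + 2*A (J(A) = ((2 + A)*(2*A))/A = (2*A*(2 + A))/A = 4 + 2*A)
G(B, c) = 2*c/(2 + c) (G(B, c) = (2*c)/(2 + c) = 2*c/(2 + c))
G(-325, o(-10))*J(4) = (2*42/(2 + 42))*(4 + 2*4) = (2*42/44)*(4 + 8) = (2*42*(1/44))*12 = (21/11)*12 = 252/11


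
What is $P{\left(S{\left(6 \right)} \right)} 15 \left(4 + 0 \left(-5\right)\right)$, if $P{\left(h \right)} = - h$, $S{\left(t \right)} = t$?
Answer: $-360$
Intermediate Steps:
$P{\left(S{\left(6 \right)} \right)} 15 \left(4 + 0 \left(-5\right)\right) = \left(-1\right) 6 \cdot 15 \left(4 + 0 \left(-5\right)\right) = \left(-6\right) 15 \left(4 + 0\right) = \left(-90\right) 4 = -360$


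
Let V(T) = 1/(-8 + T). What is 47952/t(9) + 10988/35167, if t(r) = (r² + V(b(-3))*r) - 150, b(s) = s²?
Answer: -140472392/175835 ≈ -798.89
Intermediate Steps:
t(r) = -150 + r + r² (t(r) = (r² + r/(-8 + (-3)²)) - 150 = (r² + r/(-8 + 9)) - 150 = (r² + r/1) - 150 = (r² + 1*r) - 150 = (r² + r) - 150 = (r + r²) - 150 = -150 + r + r²)
47952/t(9) + 10988/35167 = 47952/(-150 + 9 + 9²) + 10988/35167 = 47952/(-150 + 9 + 81) + 10988*(1/35167) = 47952/(-60) + 10988/35167 = 47952*(-1/60) + 10988/35167 = -3996/5 + 10988/35167 = -140472392/175835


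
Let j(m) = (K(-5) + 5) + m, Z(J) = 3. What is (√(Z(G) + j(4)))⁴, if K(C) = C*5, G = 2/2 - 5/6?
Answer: 169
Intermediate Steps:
G = ⅙ (G = 2*(½) - 5*⅙ = 1 - ⅚ = ⅙ ≈ 0.16667)
K(C) = 5*C
j(m) = -20 + m (j(m) = (5*(-5) + 5) + m = (-25 + 5) + m = -20 + m)
(√(Z(G) + j(4)))⁴ = (√(3 + (-20 + 4)))⁴ = (√(3 - 16))⁴ = (√(-13))⁴ = (I*√13)⁴ = 169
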